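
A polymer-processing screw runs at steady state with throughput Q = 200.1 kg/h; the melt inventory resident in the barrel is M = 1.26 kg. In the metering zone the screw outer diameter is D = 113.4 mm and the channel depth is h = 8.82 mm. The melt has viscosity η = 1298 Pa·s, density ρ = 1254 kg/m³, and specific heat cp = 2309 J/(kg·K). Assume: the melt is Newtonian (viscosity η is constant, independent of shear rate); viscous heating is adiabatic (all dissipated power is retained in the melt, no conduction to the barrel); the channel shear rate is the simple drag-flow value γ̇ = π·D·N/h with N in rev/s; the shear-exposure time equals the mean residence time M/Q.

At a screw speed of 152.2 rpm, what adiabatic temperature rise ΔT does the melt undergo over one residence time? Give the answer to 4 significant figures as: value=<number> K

Convert throughput: Q = 200.1 kg/h = 200.1/3600 = 0.0555833 kg/s
t_res = M / Q_s = 1.26 ÷ 0.0555833 = 22.6687 s
Convert to SI: D = 0.1134 m, h = 0.00882 m, N = 152.2/60 = 2.53667 rev/s
γ̇ = π D N / h = (π)(0.1134)(2.53667) / 0.00882 = 102.461 s⁻¹
Adiabatic rise: ΔT = η γ̇² t_res / (ρ cp) = 1298·(102.461)²·22.6687 / (1254·2309) = 106.683 K

value=106.7 K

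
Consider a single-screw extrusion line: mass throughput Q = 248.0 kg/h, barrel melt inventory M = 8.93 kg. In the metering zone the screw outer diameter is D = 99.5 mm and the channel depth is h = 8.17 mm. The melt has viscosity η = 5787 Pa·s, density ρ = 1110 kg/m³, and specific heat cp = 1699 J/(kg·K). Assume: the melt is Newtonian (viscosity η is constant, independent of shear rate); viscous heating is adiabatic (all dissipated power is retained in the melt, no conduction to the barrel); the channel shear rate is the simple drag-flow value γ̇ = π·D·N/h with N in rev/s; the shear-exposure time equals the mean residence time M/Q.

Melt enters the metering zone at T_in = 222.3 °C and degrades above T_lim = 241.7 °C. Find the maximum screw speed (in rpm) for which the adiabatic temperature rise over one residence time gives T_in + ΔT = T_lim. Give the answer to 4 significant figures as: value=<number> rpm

value=10.95 rpm

Q_s = Q / 3600 = 248.0 / 3600 = 0.0688889 kg/s
t_res = M / Q_s = 8.93 ÷ 0.0688889 = 129.629 s
D = 99.5 mm = 0.0995 m;  h = 8.17 mm = 0.00817 m
ΔT_a = T_lim − T_in = 241.7 °C − 222.3 °C = 19.4 K
γ̇_max² = ΔT_a·ρ·cp / (η·t_res) = [19.4 × 1110 × 1699] / [5787 × 129.629] = 48.7711 s⁻²
Take the square root: γ̇_max = √(48.7711) = 6.98363 s⁻¹
N_max = γ̇_max h / (πD) = 6.98363·0.00817/(π·0.0995) = 0.182528 rev/s → ×60 = 10.9517 rpm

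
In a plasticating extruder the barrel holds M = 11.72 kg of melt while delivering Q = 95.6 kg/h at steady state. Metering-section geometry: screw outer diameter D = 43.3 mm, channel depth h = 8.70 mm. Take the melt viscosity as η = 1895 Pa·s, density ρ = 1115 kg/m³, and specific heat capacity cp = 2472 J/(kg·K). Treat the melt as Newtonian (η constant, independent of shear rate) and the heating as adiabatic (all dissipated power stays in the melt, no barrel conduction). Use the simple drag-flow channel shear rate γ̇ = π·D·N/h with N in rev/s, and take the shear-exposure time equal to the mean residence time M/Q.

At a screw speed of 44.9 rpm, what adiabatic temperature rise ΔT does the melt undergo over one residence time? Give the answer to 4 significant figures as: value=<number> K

Q_s = Q / 3600 = 95.6 / 3600 = 0.0265556 kg/s
t_res = M / Q_s = 11.72 ÷ 0.0265556 = 441.339 s
Geometry in metres: D = 43.3 mm → 0.0433 m, h = 8.70 mm → 0.0087 m; screw speed N = 44.9 rpm = 0.748333 rev/s
γ̇ = π D N / h = (π)(0.0433)(0.748333) / 0.0087 = 11.7007 s⁻¹
ΔT = η·γ̇²·t_res / (ρ·cp) = 1895 · (11.7007)² · 441.339 / (1115 · 2472) = 41.5418 K

value=41.54 K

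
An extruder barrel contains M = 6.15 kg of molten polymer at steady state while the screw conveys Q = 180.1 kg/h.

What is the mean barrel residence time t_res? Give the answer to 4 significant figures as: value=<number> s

Convert throughput: Q = 180.1 kg/h = 180.1/3600 = 0.0500278 kg/s
Mean residence time: t_res = M/Q_s = 6.15 kg / 0.0500278 kg/s = 122.932 s

value=122.9 s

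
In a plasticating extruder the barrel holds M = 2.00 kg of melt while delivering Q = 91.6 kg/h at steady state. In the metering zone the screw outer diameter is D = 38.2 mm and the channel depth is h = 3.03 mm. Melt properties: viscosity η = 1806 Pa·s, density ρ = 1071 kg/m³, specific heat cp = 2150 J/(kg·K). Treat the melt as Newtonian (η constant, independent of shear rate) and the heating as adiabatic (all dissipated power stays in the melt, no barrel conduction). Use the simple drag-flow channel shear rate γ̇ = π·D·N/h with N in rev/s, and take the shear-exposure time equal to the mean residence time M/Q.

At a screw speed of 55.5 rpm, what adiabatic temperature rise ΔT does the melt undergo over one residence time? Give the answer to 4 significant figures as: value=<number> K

value=82.75 K

Throughput in SI: Q_s = 91.6 kg/h ÷ 3600 s/h = 0.0254444 kg/s
t_res = M / Q_s = 2.00 ÷ 0.0254444 = 78.6026 s
Geometry in metres: D = 38.2 mm → 0.0382 m, h = 3.03 mm → 0.00303 m; screw speed N = 55.5 rpm = 0.925 rev/s
Shear rate: γ̇ = πDN/h = π·0.0382·0.925/0.00303 = 36.6364 s⁻¹
ΔT = η·γ̇²·t_res / (ρ·cp) = 1806 · (36.6364)² · 78.6026 / (1071 · 2150) = 82.7469 K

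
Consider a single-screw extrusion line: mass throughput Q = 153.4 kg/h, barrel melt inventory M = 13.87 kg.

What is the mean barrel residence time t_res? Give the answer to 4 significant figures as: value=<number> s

Q_s = Q / 3600 = 153.4 / 3600 = 0.0426111 kg/s
t_res = M / Q_s = 13.87 / 0.0426111 = 325.502 s

value=325.5 s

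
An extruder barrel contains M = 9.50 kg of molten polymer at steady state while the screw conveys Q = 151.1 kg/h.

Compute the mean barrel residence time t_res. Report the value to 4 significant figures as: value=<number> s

value=226.3 s

Q_s = Q / 3600 = 151.1 / 3600 = 0.0419722 kg/s
t_res = M / Q_s = 9.50 ÷ 0.0419722 = 226.34 s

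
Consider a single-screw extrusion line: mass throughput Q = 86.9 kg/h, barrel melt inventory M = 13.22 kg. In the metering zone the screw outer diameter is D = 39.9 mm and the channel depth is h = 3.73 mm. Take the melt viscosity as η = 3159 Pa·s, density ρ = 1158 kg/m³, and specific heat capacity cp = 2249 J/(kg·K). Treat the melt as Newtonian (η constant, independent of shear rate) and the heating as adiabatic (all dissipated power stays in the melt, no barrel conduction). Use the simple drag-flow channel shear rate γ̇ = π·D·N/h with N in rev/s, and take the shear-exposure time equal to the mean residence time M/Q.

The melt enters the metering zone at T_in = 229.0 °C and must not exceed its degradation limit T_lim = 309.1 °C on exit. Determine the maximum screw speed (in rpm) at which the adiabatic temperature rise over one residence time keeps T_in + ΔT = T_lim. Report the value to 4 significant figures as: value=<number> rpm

value=19.61 rpm

Convert throughput: Q = 86.9 kg/h = 86.9/3600 = 0.0241389 kg/s
t_res = M / Q_s = 13.22 ÷ 0.0241389 = 547.664 s
Geometry in SI: D = 39.9 mm → 0.0399 m, h = 3.73 mm → 0.00373 m
ΔT_a = T_lim − T_in = 309.1 °C − 229.0 °C = 80.1 K
γ̇_max² = ΔT_a·ρ·cp/(η·t_res) = 80.1·1158·2249/(3159·547.664) = 120.578 s⁻²
γ̇_max = √120.578 = 10.9808 s⁻¹
N_max = γ̇_max·h / (π·D) = 10.9808 · 0.00373 / (π · 0.0399) = 0.326753 rev/s = 19.6052 rpm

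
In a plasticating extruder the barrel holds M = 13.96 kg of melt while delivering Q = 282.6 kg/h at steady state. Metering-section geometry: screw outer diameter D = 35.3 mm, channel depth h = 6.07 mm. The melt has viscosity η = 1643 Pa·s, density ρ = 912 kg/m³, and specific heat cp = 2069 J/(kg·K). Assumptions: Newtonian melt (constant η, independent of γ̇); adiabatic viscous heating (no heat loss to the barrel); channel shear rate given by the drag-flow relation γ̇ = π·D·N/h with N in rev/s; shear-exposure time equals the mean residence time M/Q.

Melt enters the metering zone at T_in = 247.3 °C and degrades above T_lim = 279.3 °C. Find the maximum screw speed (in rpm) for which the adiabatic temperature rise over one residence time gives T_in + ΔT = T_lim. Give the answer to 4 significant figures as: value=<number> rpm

Q_s = Q / 3600 = 282.6 / 3600 = 0.0785 kg/s
t_res = M / Q_s = 13.96 ÷ 0.0785 = 177.834 s
Geometry in SI: D = 35.3 mm → 0.0353 m, h = 6.07 mm → 0.00607 m
ΔT_a = T_lim − T_in = 279.3 °C − 247.3 °C = 32 K
γ̇_max² = ΔT_a·ρ·cp / (η·t_res) = [32 × 912 × 2069] / [1643 × 177.834] = 206.658 s⁻²
γ̇_max = sqrt(206.658) = 14.3756 s⁻¹
N_max = γ̇_max h / (πD) = 14.3756·0.00607/(π·0.0353) = 0.786847 rev/s → ×60 = 47.2108 rpm

value=47.21 rpm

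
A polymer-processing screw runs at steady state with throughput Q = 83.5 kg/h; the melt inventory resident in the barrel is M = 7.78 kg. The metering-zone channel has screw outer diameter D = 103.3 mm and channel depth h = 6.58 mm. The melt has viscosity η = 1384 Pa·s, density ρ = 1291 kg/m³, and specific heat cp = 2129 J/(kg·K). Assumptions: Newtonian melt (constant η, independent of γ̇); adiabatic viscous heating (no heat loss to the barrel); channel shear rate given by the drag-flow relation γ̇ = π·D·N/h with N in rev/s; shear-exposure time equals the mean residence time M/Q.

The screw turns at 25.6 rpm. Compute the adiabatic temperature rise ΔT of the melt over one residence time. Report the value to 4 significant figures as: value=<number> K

Convert throughput: Q = 83.5 kg/h = 83.5/3600 = 0.0231944 kg/s
Mean residence time: t_res = M/Q_s = 7.78 kg / 0.0231944 kg/s = 335.425 s
D = 103.3 mm = 0.1033 m;  h = 6.58 mm = 0.00658 m;  N = 25.6 rpm / 60 = 0.426667 rev/s
γ̇ = π·D·N / h = π · 0.1033 · 0.426667 / 0.00658 = 21.0433 s⁻¹
ΔT = η·γ̇²·t_res / (ρ·cp) = 1384 · (21.0433)² · 335.425 / (1291 · 2129) = 74.7921 K

value=74.79 K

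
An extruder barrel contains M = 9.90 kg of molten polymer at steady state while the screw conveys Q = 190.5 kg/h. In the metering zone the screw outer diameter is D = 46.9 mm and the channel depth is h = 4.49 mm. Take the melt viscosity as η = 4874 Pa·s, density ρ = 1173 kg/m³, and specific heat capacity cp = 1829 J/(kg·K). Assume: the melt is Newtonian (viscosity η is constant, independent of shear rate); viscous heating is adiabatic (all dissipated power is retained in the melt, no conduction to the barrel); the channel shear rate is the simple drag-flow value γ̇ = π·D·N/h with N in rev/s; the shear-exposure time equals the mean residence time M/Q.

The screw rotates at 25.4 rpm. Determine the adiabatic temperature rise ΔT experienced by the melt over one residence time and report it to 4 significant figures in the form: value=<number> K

Throughput in SI: Q_s = 190.5 kg/h ÷ 3600 s/h = 0.0529167 kg/s
t_res = M / Q_s = 9.90 / 0.0529167 = 187.087 s
Convert to SI: D = 0.0469 m, h = 0.00449 m, N = 25.4/60 = 0.423333 rev/s
γ̇ = π·D·N / h = π · 0.0469 · 0.423333 / 0.00449 = 13.8918 s⁻¹
ΔT = η·γ̇²·t_res / (ρ·cp) = 4874 · (13.8918)² · 187.087 / (1173 · 1829) = 82.0227 K

value=82.02 K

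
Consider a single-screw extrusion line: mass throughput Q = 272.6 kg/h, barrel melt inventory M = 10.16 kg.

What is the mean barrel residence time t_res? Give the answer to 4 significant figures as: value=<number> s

value=134.2 s

Convert throughput: Q = 272.6 kg/h = 272.6/3600 = 0.0757222 kg/s
t_res = M / Q_s = 10.16 / 0.0757222 = 134.175 s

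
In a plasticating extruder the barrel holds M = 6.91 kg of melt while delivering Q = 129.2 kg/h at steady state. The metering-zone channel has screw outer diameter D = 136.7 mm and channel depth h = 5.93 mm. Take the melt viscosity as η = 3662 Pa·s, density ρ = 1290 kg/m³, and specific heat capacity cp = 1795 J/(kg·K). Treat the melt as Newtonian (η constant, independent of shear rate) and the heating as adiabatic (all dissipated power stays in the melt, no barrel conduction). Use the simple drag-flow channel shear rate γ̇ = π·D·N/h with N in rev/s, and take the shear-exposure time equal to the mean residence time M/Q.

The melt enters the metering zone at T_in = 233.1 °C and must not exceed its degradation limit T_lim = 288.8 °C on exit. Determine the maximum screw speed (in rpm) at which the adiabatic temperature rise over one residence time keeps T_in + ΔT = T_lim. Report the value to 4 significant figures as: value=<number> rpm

Throughput in SI: Q_s = 129.2 kg/h ÷ 3600 s/h = 0.0358889 kg/s
t_res = M / Q_s = 6.91 ÷ 0.0358889 = 192.539 s
Geometry in SI: D = 136.7 mm → 0.1367 m, h = 5.93 mm → 0.00593 m
ΔT_a = T_lim − T_in = 288.8 °C − 233.1 °C = 55.7 K
Invert ΔT = ηγ̇²t_res/(ρcp) for γ̇: γ̇_max² = ΔT_a ρ cp / (η t_res) = 55.7·1290·1795 / (3662·192.539) = 182.925 s⁻²
γ̇_max = √182.925 = 13.525 s⁻¹
Solve γ̇ = πDN/h for N: N_max = γ̇_max·h/(π·D) = 13.525 × 0.00593 / (π × 0.1367) = 0.186755 rev/s = 11.2053 rpm

value=11.21 rpm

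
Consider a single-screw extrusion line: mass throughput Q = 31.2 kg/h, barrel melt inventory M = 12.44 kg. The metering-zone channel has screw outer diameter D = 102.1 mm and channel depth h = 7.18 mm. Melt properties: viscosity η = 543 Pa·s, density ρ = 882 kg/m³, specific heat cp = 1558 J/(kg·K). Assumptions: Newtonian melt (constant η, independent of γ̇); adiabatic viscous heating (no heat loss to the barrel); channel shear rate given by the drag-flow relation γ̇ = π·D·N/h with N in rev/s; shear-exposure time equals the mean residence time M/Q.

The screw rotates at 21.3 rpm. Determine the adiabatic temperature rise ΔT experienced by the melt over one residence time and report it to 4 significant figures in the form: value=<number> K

value=142.7 K

Throughput in SI: Q_s = 31.2 kg/h ÷ 3600 s/h = 0.00866667 kg/s
t_res = M / Q_s = 12.44 ÷ 0.00866667 = 1435.38 s
Geometry in metres: D = 102.1 mm → 0.1021 m, h = 7.18 mm → 0.00718 m; screw speed N = 21.3 rpm = 0.355 rev/s
γ̇ = π·D·N / h = π · 0.1021 · 0.355 / 0.00718 = 15.8591 s⁻¹
ΔT = η·γ̇²·t_res/(ρ·cp) = [543 × 15.8591² × 1435.38] / [882 × 1558] = 142.656 K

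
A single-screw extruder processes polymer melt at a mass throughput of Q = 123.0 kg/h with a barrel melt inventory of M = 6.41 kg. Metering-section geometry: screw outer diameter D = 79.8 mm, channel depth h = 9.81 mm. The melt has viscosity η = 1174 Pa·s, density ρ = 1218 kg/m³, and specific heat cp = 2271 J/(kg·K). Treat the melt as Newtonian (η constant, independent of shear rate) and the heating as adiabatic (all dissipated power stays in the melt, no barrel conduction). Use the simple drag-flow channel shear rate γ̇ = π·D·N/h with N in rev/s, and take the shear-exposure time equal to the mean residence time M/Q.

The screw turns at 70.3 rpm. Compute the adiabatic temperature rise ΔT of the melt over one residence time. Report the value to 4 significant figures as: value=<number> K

Convert throughput: Q = 123.0 kg/h = 123.0/3600 = 0.0341667 kg/s
t_res = M / Q_s = 6.41 ÷ 0.0341667 = 187.61 s
Geometry in metres: D = 79.8 mm → 0.0798 m, h = 9.81 mm → 0.00981 m; screw speed N = 70.3 rpm = 1.17167 rev/s
Shear rate: γ̇ = πDN/h = π·0.0798·1.17167/0.00981 = 29.9425 s⁻¹
ΔT = η·γ̇²·t_res/(ρ·cp) = [1174 × 29.9425² × 187.61] / [1218 × 2271] = 71.3896 K

value=71.39 K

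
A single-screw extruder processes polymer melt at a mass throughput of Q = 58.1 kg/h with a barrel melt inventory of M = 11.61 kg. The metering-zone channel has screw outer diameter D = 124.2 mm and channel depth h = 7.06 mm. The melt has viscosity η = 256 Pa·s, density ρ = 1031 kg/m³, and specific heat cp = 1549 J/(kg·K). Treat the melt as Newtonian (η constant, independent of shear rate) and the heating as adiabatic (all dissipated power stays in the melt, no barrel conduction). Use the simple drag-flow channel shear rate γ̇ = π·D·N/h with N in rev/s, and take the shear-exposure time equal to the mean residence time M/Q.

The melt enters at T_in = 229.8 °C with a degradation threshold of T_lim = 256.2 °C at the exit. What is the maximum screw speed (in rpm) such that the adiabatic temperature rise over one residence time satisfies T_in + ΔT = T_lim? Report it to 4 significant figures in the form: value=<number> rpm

Q_s = Q / 3600 = 58.1 / 3600 = 0.0161389 kg/s
Mean residence time: t_res = M/Q_s = 11.61 kg / 0.0161389 kg/s = 719.38 s
Convert to metres: D = 0.1242 m, h = 0.00706 m
ΔT_a = T_lim − T_in = 256.2 °C − 229.8 °C = 26.4 K
Invert ΔT = ηγ̇²t_res/(ρcp) for γ̇: γ̇_max² = ΔT_a ρ cp / (η t_res) = 26.4·1031·1549 / (256·719.38) = 228.937 s⁻²
γ̇_max = sqrt(228.937) = 15.1307 s⁻¹
Solve γ̇ = πDN/h for N: N_max = γ̇_max·h/(π·D) = 15.1307 × 0.00706 / (π × 0.1242) = 0.273773 rev/s = 16.4264 rpm

value=16.43 rpm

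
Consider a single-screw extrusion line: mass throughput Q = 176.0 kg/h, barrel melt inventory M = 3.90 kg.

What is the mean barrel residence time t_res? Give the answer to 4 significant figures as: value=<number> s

value=79.77 s

Q_s = Q / 3600 = 176.0 / 3600 = 0.0488889 kg/s
t_res = M / Q_s = 3.90 / 0.0488889 = 79.7727 s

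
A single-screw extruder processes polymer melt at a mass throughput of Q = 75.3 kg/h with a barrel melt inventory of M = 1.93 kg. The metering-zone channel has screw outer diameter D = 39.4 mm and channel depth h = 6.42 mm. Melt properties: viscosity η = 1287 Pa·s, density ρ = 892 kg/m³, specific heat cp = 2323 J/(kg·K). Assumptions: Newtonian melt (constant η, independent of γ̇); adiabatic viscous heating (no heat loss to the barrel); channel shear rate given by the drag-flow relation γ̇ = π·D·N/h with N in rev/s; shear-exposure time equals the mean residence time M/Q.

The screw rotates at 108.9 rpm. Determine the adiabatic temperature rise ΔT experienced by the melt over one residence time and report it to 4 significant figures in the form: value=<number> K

value=70.18 K

Throughput in SI: Q_s = 75.3 kg/h ÷ 3600 s/h = 0.0209167 kg/s
Mean residence time: t_res = M/Q_s = 1.93 kg / 0.0209167 kg/s = 92.2709 s
D = 39.4 mm = 0.0394 m;  h = 6.42 mm = 0.00642 m;  N = 108.9 rpm / 60 = 1.815 rev/s
γ̇ = π D N / h = (π)(0.0394)(1.815) / 0.00642 = 34.9935 s⁻¹
ΔT = η·γ̇²·t_res/(ρ·cp) = [1287 × 34.9935² × 92.2709] / [892 × 2323] = 70.1786 K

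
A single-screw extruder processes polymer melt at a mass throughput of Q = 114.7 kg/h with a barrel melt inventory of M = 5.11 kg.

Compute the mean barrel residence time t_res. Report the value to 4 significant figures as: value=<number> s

value=160.4 s

Convert throughput: Q = 114.7 kg/h = 114.7/3600 = 0.0318611 kg/s
t_res = M / Q_s = 5.11 / 0.0318611 = 160.384 s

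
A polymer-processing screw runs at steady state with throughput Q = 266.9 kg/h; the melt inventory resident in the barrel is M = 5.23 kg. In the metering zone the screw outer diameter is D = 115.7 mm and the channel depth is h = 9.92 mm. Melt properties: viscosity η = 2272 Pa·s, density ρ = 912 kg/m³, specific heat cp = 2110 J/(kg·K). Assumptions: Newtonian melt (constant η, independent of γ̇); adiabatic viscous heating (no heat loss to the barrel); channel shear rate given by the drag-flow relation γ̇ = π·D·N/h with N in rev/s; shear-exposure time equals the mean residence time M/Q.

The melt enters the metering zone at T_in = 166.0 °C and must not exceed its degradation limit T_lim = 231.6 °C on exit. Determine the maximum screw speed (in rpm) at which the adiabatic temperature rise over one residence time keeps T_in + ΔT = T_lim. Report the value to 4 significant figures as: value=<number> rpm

Throughput in SI: Q_s = 266.9 kg/h ÷ 3600 s/h = 0.0741389 kg/s
Mean residence time: t_res = M/Q_s = 5.23 kg / 0.0741389 kg/s = 70.5433 s
Geometry in SI: D = 115.7 mm → 0.1157 m, h = 9.92 mm → 0.00992 m
ΔT_a = T_lim − T_in = 231.6 °C − 166.0 °C = 65.6 K
γ̇_max² = ΔT_a·ρ·cp / (η·t_res) = [65.6 × 912 × 2110] / [2272 × 70.5433] = 787.621 s⁻²
γ̇_max = √787.621 = 28.0646 s⁻¹
N_max = γ̇_max h / (πD) = 28.0646·0.00992/(π·0.1157) = 0.765926 rev/s → ×60 = 45.9556 rpm

value=45.96 rpm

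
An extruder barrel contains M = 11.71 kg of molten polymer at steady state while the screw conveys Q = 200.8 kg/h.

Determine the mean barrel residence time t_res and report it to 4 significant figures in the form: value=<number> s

Convert throughput: Q = 200.8 kg/h = 200.8/3600 = 0.0557778 kg/s
t_res = M / Q_s = 11.71 ÷ 0.0557778 = 209.94 s

value=209.9 s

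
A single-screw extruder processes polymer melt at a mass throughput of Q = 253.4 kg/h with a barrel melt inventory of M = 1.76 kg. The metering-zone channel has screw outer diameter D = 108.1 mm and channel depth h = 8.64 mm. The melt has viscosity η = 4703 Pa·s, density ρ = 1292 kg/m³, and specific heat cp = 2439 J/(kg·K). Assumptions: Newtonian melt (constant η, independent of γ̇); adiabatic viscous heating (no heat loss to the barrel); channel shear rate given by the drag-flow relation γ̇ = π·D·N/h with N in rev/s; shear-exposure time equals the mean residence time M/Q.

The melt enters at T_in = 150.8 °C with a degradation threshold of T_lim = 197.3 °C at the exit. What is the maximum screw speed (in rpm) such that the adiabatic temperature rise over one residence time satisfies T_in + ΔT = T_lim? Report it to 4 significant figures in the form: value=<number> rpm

Q_s = Q / 3600 = 253.4 / 3600 = 0.0703889 kg/s
t_res = M / Q_s = 1.76 / 0.0703889 = 25.0039 s
Convert to metres: D = 0.1081 m, h = 0.00864 m
Allowable rise: ΔT_a = T_lim − T_in = 197.3 − 150.8 = 46.5 K
γ̇_max² = ΔT_a·ρ·cp/(η·t_res) = 46.5·1292·2439/(4703·25.0039) = 1246.07 s⁻²
γ̇_max = √1246.07 = 35.2998 s⁻¹
N_max = γ̇_max·h / (π·D) = 35.2998 · 0.00864 / (π · 0.1081) = 0.89807 rev/s = 53.8842 rpm

value=53.88 rpm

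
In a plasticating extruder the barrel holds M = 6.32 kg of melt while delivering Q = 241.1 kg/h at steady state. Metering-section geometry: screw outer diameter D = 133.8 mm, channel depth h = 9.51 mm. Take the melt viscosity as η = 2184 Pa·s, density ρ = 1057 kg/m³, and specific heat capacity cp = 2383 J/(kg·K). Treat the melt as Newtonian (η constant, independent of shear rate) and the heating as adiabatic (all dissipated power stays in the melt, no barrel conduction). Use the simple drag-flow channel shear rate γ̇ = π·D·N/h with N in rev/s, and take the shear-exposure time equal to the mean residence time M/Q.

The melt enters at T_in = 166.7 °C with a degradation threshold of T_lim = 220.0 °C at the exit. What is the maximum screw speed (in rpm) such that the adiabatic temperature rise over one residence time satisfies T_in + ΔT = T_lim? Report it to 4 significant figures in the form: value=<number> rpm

value=34.65 rpm

Convert throughput: Q = 241.1 kg/h = 241.1/3600 = 0.0669722 kg/s
t_res = M / Q_s = 6.32 ÷ 0.0669722 = 94.3675 s
D = 133.8 mm = 0.1338 m;  h = 9.51 mm = 0.00951 m
ΔT_a = T_lim − T_in = 220.0 °C − 166.7 °C = 53.3 K
γ̇_max² = ΔT_a·ρ·cp/(η·t_res) = 53.3·1057·2383/(2184·94.3675) = 651.405 s⁻²
Take the square root: γ̇_max = √(651.405) = 25.5226 s⁻¹
Solve γ̇ = πDN/h for N: N_max = γ̇_max·h/(π·D) = 25.5226 × 0.00951 / (π × 0.1338) = 0.577431 rev/s = 34.6459 rpm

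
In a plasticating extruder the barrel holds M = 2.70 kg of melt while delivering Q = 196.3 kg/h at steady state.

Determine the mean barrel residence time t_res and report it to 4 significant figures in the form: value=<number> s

Convert throughput: Q = 196.3 kg/h = 196.3/3600 = 0.0545278 kg/s
Mean residence time: t_res = M/Q_s = 2.70 kg / 0.0545278 kg/s = 49.516 s

value=49.52 s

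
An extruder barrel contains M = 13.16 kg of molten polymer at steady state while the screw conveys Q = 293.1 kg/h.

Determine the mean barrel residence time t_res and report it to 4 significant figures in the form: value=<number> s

Q_s = Q / 3600 = 293.1 / 3600 = 0.0814167 kg/s
Mean residence time: t_res = M/Q_s = 13.16 kg / 0.0814167 kg/s = 161.638 s

value=161.6 s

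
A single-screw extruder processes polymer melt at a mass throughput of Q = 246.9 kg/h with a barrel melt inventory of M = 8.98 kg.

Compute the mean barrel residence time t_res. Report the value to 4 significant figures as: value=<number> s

value=130.9 s

Throughput in SI: Q_s = 246.9 kg/h ÷ 3600 s/h = 0.0685833 kg/s
Mean residence time: t_res = M/Q_s = 8.98 kg / 0.0685833 kg/s = 130.936 s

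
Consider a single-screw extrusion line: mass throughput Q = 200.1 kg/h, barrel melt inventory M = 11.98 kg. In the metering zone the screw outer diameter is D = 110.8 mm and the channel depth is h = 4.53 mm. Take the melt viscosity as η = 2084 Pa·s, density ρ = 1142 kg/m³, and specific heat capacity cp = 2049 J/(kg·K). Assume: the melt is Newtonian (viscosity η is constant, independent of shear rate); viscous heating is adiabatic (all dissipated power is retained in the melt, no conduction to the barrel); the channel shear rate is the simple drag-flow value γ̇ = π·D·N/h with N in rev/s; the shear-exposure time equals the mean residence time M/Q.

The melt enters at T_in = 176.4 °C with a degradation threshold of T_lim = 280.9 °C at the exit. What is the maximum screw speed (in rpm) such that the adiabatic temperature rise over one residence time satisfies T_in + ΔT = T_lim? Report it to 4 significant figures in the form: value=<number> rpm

value=18.22 rpm

Q_s = Q / 3600 = 200.1 / 3600 = 0.0555833 kg/s
t_res = M / Q_s = 11.98 ÷ 0.0555833 = 215.532 s
Geometry in SI: D = 110.8 mm → 0.1108 m, h = 4.53 mm → 0.00453 m
ΔT_a = T_lim − T_in = 280.9 °C − 176.4 °C = 104.5 K
Invert ΔT = ηγ̇²t_res/(ρcp) for γ̇: γ̇_max² = ΔT_a ρ cp / (η t_res) = 104.5·1142·2049 / (2084·215.532) = 544.395 s⁻²
Take the square root: γ̇_max = √(544.395) = 23.3323 s⁻¹
N_max = γ̇_max·h / (π·D) = 23.3323 · 0.00453 / (π · 0.1108) = 0.303645 rev/s = 18.2187 rpm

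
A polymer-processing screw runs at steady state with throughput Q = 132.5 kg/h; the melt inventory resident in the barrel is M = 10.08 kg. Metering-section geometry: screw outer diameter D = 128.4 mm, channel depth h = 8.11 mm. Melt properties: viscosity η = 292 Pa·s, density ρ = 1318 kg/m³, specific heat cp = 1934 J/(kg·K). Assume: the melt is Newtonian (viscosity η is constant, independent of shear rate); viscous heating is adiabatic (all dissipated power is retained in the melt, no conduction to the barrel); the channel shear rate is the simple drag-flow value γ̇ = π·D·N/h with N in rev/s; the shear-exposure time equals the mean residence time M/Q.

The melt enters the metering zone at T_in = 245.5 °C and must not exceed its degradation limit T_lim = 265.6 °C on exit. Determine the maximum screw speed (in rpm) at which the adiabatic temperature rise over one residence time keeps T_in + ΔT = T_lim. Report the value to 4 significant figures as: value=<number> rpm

value=30.53 rpm

Throughput in SI: Q_s = 132.5 kg/h ÷ 3600 s/h = 0.0368056 kg/s
Mean residence time: t_res = M/Q_s = 10.08 kg / 0.0368056 kg/s = 273.872 s
Convert to metres: D = 0.1284 m, h = 0.00811 m
ΔT_a = T_lim − T_in = 265.6 °C − 245.5 °C = 20.1 K
Invert ΔT = ηγ̇²t_res/(ρcp) for γ̇: γ̇_max² = ΔT_a ρ cp / (η t_res) = 20.1·1318·1934 / (292·273.872) = 640.675 s⁻²
γ̇_max = sqrt(640.675) = 25.3116 s⁻¹
Solve γ̇ = πDN/h for N: N_max = γ̇_max·h/(π·D) = 25.3116 × 0.00811 / (π × 0.1284) = 0.508891 rev/s = 30.5335 rpm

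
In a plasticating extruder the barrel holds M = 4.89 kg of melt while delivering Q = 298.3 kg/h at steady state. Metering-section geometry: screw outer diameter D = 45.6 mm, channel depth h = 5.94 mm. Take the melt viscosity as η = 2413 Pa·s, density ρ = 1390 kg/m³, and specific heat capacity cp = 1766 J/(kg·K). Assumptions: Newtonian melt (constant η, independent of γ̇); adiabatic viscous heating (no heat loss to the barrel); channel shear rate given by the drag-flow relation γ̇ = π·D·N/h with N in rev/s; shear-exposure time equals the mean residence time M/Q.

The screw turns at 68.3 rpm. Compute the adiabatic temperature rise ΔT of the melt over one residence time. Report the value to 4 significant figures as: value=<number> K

Throughput in SI: Q_s = 298.3 kg/h ÷ 3600 s/h = 0.0828611 kg/s
Mean residence time: t_res = M/Q_s = 4.89 kg / 0.0828611 kg/s = 59.0144 s
Geometry in metres: D = 45.6 mm → 0.0456 m, h = 5.94 mm → 0.00594 m; screw speed N = 68.3 rpm = 1.13833 rev/s
Shear rate: γ̇ = πDN/h = π·0.0456·1.13833/0.00594 = 27.4535 s⁻¹
ΔT = η·γ̇²·t_res / (ρ·cp) = 2413 · (27.4535)² · 59.0144 / (1390 · 1766) = 43.7225 K

value=43.72 K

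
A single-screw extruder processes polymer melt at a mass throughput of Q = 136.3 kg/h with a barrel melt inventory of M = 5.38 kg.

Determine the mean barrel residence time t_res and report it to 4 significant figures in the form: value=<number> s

value=142.1 s

Throughput in SI: Q_s = 136.3 kg/h ÷ 3600 s/h = 0.0378611 kg/s
Mean residence time: t_res = M/Q_s = 5.38 kg / 0.0378611 kg/s = 142.098 s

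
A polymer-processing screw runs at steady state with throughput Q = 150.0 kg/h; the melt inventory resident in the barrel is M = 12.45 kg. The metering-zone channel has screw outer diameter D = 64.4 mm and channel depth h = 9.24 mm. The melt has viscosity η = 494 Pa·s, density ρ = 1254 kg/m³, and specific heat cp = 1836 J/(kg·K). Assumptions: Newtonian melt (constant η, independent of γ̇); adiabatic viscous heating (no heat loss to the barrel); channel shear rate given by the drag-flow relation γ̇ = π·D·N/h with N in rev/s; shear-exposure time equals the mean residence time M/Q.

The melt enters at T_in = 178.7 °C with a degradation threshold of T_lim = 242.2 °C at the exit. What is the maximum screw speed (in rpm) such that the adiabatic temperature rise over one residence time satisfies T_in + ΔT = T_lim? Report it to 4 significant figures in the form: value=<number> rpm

value=86.24 rpm

Convert throughput: Q = 150.0 kg/h = 150.0/3600 = 0.0416667 kg/s
t_res = M / Q_s = 12.45 ÷ 0.0416667 = 298.8 s
Convert to metres: D = 0.0644 m, h = 0.00924 m
ΔT_a = T_lim − T_in = 242.2 − 178.7 = 63.5 K
γ̇_max² = ΔT_a·ρ·cp/(η·t_res) = 63.5·1254·1836/(494·298.8) = 990.459 s⁻²
Take the square root: γ̇_max = √(990.459) = 31.4716 s⁻¹
N_max = γ̇_max·h / (π·D) = 31.4716 · 0.00924 / (π · 0.0644) = 1.43732 rev/s = 86.2394 rpm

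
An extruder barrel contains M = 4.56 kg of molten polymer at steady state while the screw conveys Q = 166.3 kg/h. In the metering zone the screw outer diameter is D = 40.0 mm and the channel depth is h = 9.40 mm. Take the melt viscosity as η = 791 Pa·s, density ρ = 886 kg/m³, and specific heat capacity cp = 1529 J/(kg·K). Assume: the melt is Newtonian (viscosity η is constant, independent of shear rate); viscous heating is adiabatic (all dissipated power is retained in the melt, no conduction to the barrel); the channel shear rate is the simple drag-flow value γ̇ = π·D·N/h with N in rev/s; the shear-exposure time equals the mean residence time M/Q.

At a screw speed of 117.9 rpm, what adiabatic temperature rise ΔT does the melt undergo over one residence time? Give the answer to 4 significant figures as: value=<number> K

value=39.77 K

Throughput in SI: Q_s = 166.3 kg/h ÷ 3600 s/h = 0.0461944 kg/s
Mean residence time: t_res = M/Q_s = 4.56 kg / 0.0461944 kg/s = 98.7132 s
Geometry in metres: D = 40.0 mm → 0.04 m, h = 9.40 mm → 0.0094 m; screw speed N = 117.9 rpm = 1.965 rev/s
γ̇ = π D N / h = (π)(0.04)(1.965) / 0.0094 = 26.2691 s⁻¹
ΔT = η·γ̇²·t_res / (ρ·cp) = 791 · (26.2691)² · 98.7132 / (886 · 1529) = 39.774 K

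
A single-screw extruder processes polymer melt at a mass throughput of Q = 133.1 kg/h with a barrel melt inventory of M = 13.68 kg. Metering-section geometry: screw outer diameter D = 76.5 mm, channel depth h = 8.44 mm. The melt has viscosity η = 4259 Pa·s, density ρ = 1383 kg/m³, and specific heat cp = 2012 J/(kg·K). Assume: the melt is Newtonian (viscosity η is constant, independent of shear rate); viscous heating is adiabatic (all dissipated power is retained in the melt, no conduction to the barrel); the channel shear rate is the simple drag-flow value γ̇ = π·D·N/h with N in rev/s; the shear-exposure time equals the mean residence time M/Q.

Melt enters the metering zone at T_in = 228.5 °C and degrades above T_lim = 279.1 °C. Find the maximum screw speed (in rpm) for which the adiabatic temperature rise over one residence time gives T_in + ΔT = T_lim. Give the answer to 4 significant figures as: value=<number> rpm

Throughput in SI: Q_s = 133.1 kg/h ÷ 3600 s/h = 0.0369722 kg/s
t_res = M / Q_s = 13.68 / 0.0369722 = 370.008 s
Convert to metres: D = 0.0765 m, h = 0.00844 m
ΔT_a = T_lim − T_in = 279.1 °C − 228.5 °C = 50.6 K
γ̇_max² = ΔT_a·ρ·cp / (η·t_res) = [50.6 × 1383 × 2012] / [4259 × 370.008] = 89.3475 s⁻²
γ̇_max = sqrt(89.3475) = 9.45238 s⁻¹
Solve γ̇ = πDN/h for N: N_max = γ̇_max·h/(π·D) = 9.45238 × 0.00844 / (π × 0.0765) = 0.33195 rev/s = 19.917 rpm

value=19.92 rpm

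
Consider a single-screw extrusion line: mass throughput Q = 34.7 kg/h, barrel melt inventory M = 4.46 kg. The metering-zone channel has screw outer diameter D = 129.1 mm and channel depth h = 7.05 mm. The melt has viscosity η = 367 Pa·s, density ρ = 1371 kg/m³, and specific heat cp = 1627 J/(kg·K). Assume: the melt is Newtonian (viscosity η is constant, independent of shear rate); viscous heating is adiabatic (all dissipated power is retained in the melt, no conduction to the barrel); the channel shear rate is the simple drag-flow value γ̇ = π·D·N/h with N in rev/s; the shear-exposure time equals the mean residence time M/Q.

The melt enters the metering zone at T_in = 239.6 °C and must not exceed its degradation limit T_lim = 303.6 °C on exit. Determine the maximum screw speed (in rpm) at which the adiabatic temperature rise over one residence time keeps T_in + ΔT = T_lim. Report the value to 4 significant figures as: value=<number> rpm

Convert throughput: Q = 34.7 kg/h = 34.7/3600 = 0.00963889 kg/s
Mean residence time: t_res = M/Q_s = 4.46 kg / 0.00963889 kg/s = 462.709 s
D = 129.1 mm = 0.1291 m;  h = 7.05 mm = 0.00705 m
Allowable rise: ΔT_a = T_lim − T_in = 303.6 − 239.6 = 64 K
γ̇_max² = ΔT_a·ρ·cp/(η·t_res) = 64·1371·1627/(367·462.709) = 840.681 s⁻²
γ̇_max = sqrt(840.681) = 28.9945 s⁻¹
N_max = γ̇_max·h / (π·D) = 28.9945 · 0.00705 / (π · 0.1291) = 0.503998 rev/s = 30.2399 rpm

value=30.24 rpm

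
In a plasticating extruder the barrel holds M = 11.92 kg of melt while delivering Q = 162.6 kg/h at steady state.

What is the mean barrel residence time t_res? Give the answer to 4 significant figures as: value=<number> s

value=263.9 s

Throughput in SI: Q_s = 162.6 kg/h ÷ 3600 s/h = 0.0451667 kg/s
t_res = M / Q_s = 11.92 ÷ 0.0451667 = 263.911 s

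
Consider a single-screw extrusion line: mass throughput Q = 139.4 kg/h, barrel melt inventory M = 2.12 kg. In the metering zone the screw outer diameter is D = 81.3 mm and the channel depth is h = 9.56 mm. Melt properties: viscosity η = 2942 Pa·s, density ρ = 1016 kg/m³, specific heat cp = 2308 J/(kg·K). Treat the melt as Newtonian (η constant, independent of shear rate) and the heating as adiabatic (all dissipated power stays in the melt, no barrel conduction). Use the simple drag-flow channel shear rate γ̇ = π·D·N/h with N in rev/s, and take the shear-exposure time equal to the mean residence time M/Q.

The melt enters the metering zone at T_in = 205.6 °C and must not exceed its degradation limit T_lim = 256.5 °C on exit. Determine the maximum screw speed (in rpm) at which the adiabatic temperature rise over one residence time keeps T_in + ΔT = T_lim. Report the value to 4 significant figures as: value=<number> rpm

value=61.13 rpm

Q_s = Q / 3600 = 139.4 / 3600 = 0.0387222 kg/s
Mean residence time: t_res = M/Q_s = 2.12 kg / 0.0387222 kg/s = 54.7489 s
D = 81.3 mm = 0.0813 m;  h = 9.56 mm = 0.00956 m
ΔT_a = T_lim − T_in = 256.5 °C − 205.6 °C = 50.9 K
Invert ΔT = ηγ̇²t_res/(ρcp) for γ̇: γ̇_max² = ΔT_a ρ cp / (η t_res) = 50.9·1016·2308 / (2942·54.7489) = 741.018 s⁻²
Take the square root: γ̇_max = √(741.018) = 27.2217 s⁻¹
Solve γ̇ = πDN/h for N: N_max = γ̇_max·h/(π·D) = 27.2217 × 0.00956 / (π × 0.0813) = 1.0189 rev/s = 61.1341 rpm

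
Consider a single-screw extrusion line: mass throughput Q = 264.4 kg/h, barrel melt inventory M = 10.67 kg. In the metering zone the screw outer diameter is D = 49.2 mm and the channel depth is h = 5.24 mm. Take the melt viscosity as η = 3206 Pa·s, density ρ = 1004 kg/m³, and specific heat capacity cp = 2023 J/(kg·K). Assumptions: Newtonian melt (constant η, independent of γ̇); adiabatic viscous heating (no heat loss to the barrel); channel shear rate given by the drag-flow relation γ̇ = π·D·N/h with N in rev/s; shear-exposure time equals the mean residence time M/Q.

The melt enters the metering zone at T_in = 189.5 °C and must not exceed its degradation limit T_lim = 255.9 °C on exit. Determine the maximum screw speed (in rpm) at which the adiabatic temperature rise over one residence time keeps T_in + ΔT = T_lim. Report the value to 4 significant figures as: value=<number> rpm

Q_s = Q / 3600 = 264.4 / 3600 = 0.0734444 kg/s
t_res = M / Q_s = 10.67 / 0.0734444 = 145.28 s
Geometry in SI: D = 49.2 mm → 0.0492 m, h = 5.24 mm → 0.00524 m
ΔT_a = T_lim − T_in = 255.9 °C − 189.5 °C = 66.4 K
Invert ΔT = ηγ̇²t_res/(ρcp) for γ̇: γ̇_max² = ΔT_a ρ cp / (η t_res) = 66.4·1004·2023 / (3206·145.28) = 289.553 s⁻²
Take the square root: γ̇_max = √(289.553) = 17.0163 s⁻¹
N_max = γ̇_max h / (πD) = 17.0163·0.00524/(π·0.0492) = 0.576874 rev/s → ×60 = 34.6124 rpm

value=34.61 rpm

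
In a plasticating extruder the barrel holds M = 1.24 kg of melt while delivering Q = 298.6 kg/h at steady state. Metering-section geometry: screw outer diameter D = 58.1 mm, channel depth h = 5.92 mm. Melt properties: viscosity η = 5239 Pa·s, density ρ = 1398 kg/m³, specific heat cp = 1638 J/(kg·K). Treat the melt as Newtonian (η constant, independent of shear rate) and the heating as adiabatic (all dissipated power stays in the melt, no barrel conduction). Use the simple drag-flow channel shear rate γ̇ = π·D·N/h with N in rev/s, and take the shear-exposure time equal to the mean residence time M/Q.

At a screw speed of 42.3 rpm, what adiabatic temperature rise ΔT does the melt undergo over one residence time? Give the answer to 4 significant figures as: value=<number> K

value=16.16 K

Convert throughput: Q = 298.6 kg/h = 298.6/3600 = 0.0829444 kg/s
t_res = M / Q_s = 1.24 / 0.0829444 = 14.9498 s
Convert to SI: D = 0.0581 m, h = 0.00592 m, N = 42.3/60 = 0.705 rev/s
γ̇ = π·D·N / h = π · 0.0581 · 0.705 / 0.00592 = 21.7367 s⁻¹
ΔT = η·γ̇²·t_res / (ρ·cp) = 5239 · (21.7367)² · 14.9498 / (1398 · 1638) = 16.1603 K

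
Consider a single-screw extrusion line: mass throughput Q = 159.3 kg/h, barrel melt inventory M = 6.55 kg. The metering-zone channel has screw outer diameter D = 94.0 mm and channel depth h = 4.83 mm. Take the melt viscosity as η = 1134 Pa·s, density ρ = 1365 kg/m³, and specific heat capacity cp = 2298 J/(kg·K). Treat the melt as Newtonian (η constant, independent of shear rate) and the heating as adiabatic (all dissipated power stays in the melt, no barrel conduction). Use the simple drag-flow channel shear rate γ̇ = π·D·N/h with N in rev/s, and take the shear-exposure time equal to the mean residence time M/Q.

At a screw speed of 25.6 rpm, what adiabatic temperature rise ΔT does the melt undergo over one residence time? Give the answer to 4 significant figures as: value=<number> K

value=36.42 K

Q_s = Q / 3600 = 159.3 / 3600 = 0.04425 kg/s
t_res = M / Q_s = 6.55 ÷ 0.04425 = 148.023 s
Convert to SI: D = 0.094 m, h = 0.00483 m, N = 25.6/60 = 0.426667 rev/s
γ̇ = π D N / h = (π)(0.094)(0.426667) / 0.00483 = 26.0867 s⁻¹
Adiabatic rise: ΔT = η γ̇² t_res / (ρ cp) = 1134·(26.0867)²·148.023 / (1365·2298) = 36.4164 K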